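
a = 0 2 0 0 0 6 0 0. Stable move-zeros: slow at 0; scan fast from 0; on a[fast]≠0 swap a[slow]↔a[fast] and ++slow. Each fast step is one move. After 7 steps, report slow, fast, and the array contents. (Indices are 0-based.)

slow=2, fast=7, a=[2, 6, 0, 0, 0, 0, 0, 0]

(s=0,f=0) a[fast]=0 → fast++
(s=0,f=1) a[fast]=2≠0 swap→a[0]=2 → slow++,fast++
(s=1,f=2) a[fast]=0 → fast++
(s=1,f=3) a[fast]=0 → fast++
(s=1,f=4) a[fast]=0 → fast++
(s=1,f=5) a[fast]=6≠0 swap→a[1]=6 → slow++,fast++
(s=2,f=6) a[fast]=0 → fast++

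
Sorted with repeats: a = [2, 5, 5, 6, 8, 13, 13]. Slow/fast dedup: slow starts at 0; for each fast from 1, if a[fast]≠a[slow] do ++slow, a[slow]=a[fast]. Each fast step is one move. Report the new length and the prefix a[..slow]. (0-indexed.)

length 5; prefix = [2, 5, 6, 8, 13]

(s=0,f=1) a[fast]=5≠a[slow]=2 write a[1]=5 → slow++,fast++
(s=1,f=2) a[fast]=5=a[slow] dup → fast++
(s=1,f=3) a[fast]=6≠a[slow]=5 write a[2]=6 → slow++,fast++
(s=2,f=4) a[fast]=8≠a[slow]=6 write a[3]=8 → slow++,fast++
(s=3,f=5) a[fast]=13≠a[slow]=8 write a[4]=13 → slow++,fast++
(s=4,f=6) a[fast]=13=a[slow] dup → fast++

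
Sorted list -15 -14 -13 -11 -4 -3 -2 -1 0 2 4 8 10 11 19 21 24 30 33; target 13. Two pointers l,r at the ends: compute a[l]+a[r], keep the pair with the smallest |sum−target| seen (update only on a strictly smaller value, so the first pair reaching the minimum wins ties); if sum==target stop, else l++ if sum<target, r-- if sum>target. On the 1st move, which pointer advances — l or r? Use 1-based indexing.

l=1 r=19: -15+33=18 d=5 *, r--

r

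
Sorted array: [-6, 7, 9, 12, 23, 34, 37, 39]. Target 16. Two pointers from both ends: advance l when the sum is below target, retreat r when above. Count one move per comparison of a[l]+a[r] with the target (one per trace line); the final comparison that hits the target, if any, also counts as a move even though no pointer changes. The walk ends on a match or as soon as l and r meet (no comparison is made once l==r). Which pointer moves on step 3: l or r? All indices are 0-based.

r

[0,7] -6+39=33 >16 → r--
[0,6] -6+37=31 >16 → r--
[0,5] -6+34=28 >16 → r--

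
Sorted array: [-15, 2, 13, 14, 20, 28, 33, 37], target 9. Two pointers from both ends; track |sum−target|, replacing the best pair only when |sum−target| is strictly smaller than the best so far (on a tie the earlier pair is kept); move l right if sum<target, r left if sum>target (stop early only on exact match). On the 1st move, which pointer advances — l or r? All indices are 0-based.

[0,7] -15+37=22 d=13 * → r--

r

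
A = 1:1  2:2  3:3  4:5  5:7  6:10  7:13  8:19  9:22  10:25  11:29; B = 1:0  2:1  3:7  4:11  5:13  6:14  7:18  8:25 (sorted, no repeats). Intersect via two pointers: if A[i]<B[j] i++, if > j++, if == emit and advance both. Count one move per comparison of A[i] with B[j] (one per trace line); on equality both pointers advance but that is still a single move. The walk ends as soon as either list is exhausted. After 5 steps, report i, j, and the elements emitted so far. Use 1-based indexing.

i=1 j=1: 1>0, j++
i=1 j=2: 1==1 emit, i++,j++
i=2 j=3: 2<7, i++
i=3 j=3: 3<7, i++
i=4 j=3: 5<7, i++

i=5, j=3, emitted=[1]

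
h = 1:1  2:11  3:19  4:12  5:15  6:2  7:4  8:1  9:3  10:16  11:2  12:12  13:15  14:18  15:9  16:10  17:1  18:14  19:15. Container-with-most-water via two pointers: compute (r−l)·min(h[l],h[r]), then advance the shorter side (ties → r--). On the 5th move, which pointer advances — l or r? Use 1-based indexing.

r

l=1 r=19: min(1,15)*18=18 best=18 *, l++
l=2 r=19: min(11,15)*17=187 best=187 *, l++
l=3 r=19: min(19,15)*16=240 best=240 *, r--
l=3 r=18: min(19,14)*15=210 best=240, r--
l=3 r=17: min(19,1)*14=14 best=240, r--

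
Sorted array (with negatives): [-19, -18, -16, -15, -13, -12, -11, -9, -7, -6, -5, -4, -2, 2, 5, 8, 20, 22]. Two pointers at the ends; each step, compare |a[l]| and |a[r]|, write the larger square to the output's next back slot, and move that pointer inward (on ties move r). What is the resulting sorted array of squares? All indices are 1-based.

[1,18] |-19|<=|22| out[18]=484 → r--
[1,17] |-19|<=|20| out[17]=400 → r--
[1,16] |-19|>|8| out[16]=361 → l++
[2,16] |-18|>|8| out[15]=324 → l++
[3,16] |-16|>|8| out[14]=256 → l++
[4,16] |-15|>|8| out[13]=225 → l++
[5,16] |-13|>|8| out[12]=169 → l++
[6,16] |-12|>|8| out[11]=144 → l++
[7,16] |-11|>|8| out[10]=121 → l++
[8,16] |-9|>|8| out[9]=81 → l++
[9,16] |-7|<=|8| out[8]=64 → r--
[9,15] |-7|>|5| out[7]=49 → l++
[10,15] |-6|>|5| out[6]=36 → l++
[11,15] |-5|<=|5| out[5]=25 → r--
[11,14] |-5|>|2| out[4]=25 → l++
[12,14] |-4|>|2| out[3]=16 → l++
[13,14] |-2|<=|2| out[2]=4 → r--
[13,13] |-2|<=|-2| out[1]=4 → r--

[4, 4, 16, 25, 25, 36, 49, 64, 81, 121, 144, 169, 225, 256, 324, 361, 400, 484]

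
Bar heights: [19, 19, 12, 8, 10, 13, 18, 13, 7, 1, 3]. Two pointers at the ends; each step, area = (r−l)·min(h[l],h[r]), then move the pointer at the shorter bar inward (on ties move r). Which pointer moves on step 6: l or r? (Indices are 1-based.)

l=1 r=11: min(19,3)*10=30 best=30 *, r--
l=1 r=10: min(19,1)*9=9 best=30, r--
l=1 r=9: min(19,7)*8=56 best=56 *, r--
l=1 r=8: min(19,13)*7=91 best=91 *, r--
l=1 r=7: min(19,18)*6=108 best=108 *, r--
l=1 r=6: min(19,13)*5=65 best=108, r--

r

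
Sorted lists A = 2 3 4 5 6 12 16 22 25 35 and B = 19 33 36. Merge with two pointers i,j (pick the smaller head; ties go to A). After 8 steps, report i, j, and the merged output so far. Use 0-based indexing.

[i=0,j=0] A[i]=2<=B[j]=19 take 2 → i++
[i=1,j=0] A[i]=3<=B[j]=19 take 3 → i++
[i=2,j=0] A[i]=4<=B[j]=19 take 4 → i++
[i=3,j=0] A[i]=5<=B[j]=19 take 5 → i++
[i=4,j=0] A[i]=6<=B[j]=19 take 6 → i++
[i=5,j=0] A[i]=12<=B[j]=19 take 12 → i++
[i=6,j=0] A[i]=16<=B[j]=19 take 16 → i++
[i=7,j=0] A[i]=22>B[j]=19 take 19 → j++

i=7, j=1, merged so far=[2, 3, 4, 5, 6, 12, 16, 19]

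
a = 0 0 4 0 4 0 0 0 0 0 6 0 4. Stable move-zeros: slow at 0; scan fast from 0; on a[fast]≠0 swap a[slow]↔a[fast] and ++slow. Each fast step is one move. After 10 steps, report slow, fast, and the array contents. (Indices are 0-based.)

slow=2, fast=10, a=[4, 4, 0, 0, 0, 0, 0, 0, 0, 0, 6, 0, 4]

slow=0 fast=0: a[fast]=0, fast++
slow=0 fast=1: a[fast]=0, fast++
slow=0 fast=2: a[fast]=4≠0 swap→a[0]=4, slow++,fast++
slow=1 fast=3: a[fast]=0, fast++
slow=1 fast=4: a[fast]=4≠0 swap→a[1]=4, slow++,fast++
slow=2 fast=5: a[fast]=0, fast++
slow=2 fast=6: a[fast]=0, fast++
slow=2 fast=7: a[fast]=0, fast++
slow=2 fast=8: a[fast]=0, fast++
slow=2 fast=9: a[fast]=0, fast++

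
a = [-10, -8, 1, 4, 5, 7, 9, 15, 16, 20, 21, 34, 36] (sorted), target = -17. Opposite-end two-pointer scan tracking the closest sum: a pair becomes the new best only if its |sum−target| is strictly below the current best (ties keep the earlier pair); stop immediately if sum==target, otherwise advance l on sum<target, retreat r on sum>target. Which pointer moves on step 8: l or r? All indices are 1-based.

r

[1,13] -10+36=26 d=43 * → r--
[1,12] -10+34=24 d=41 * → r--
[1,11] -10+21=11 d=28 * → r--
[1,10] -10+20=10 d=27 * → r--
[1,9] -10+16=6 d=23 * → r--
[1,8] -10+15=5 d=22 * → r--
[1,7] -10+9=-1 d=16 * → r--
[1,6] -10+7=-3 d=14 * → r--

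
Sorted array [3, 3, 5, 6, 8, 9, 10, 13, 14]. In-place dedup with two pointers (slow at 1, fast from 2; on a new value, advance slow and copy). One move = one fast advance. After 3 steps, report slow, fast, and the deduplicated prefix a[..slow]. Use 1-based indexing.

(s=1,f=2) a[fast]=3=a[slow] dup → fast++
(s=1,f=3) a[fast]=5≠a[slow]=3 write a[2]=5 → slow++,fast++
(s=2,f=4) a[fast]=6≠a[slow]=5 write a[3]=6 → slow++,fast++

slow=3, fast=5, prefix=[3, 5, 6]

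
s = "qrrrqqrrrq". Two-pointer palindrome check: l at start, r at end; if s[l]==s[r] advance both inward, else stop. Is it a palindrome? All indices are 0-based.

palindrome

l=0 r=9: 'q'=='q', l++,r--
l=1 r=8: 'r'=='r', l++,r--
l=2 r=7: 'r'=='r', l++,r--
l=3 r=6: 'r'=='r', l++,r--
l=4 r=5: 'q'=='q', l++,r--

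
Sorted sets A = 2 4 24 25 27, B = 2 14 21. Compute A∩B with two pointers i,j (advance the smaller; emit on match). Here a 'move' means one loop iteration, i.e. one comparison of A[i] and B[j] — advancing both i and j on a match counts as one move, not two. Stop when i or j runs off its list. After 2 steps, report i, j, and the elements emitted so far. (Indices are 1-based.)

i=3, j=2, emitted=[2]

[i=1,j=1] 2==2 emit → i++,j++
[i=2,j=2] 4<14 → i++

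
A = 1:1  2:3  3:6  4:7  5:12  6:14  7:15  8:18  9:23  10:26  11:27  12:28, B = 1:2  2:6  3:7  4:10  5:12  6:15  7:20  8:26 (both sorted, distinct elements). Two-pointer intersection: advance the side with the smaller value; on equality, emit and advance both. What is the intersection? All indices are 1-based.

i=1 j=1: 1<2, i++
i=2 j=1: 3>2, j++
i=2 j=2: 3<6, i++
i=3 j=2: 6==6 emit, i++,j++
i=4 j=3: 7==7 emit, i++,j++
i=5 j=4: 12>10, j++
i=5 j=5: 12==12 emit, i++,j++
i=6 j=6: 14<15, i++
i=7 j=6: 15==15 emit, i++,j++
i=8 j=7: 18<20, i++
i=9 j=7: 23>20, j++
i=9 j=8: 23<26, i++
i=10 j=8: 26==26 emit, i++,j++

intersection = [6, 7, 12, 15, 26]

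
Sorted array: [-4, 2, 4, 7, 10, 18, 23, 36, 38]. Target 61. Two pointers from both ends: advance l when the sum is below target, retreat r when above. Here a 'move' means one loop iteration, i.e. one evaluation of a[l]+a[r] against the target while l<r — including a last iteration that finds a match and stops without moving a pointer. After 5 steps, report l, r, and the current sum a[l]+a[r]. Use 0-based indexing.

[0,8] -4+38=34 <61 → l++
[1,8] 2+38=40 <61 → l++
[2,8] 4+38=42 <61 → l++
[3,8] 7+38=45 <61 → l++
[4,8] 10+38=48 <61 → l++

l=5, r=8, sum=56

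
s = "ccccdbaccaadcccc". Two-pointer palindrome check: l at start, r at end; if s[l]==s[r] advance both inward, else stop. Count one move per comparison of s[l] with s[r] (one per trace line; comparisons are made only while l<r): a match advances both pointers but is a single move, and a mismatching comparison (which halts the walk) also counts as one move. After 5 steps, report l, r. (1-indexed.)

[1,16] 'c'=='c' → l++,r--
[2,15] 'c'=='c' → l++,r--
[3,14] 'c'=='c' → l++,r--
[4,13] 'c'=='c' → l++,r--
[5,12] 'd'=='d' → l++,r--

l=6, r=11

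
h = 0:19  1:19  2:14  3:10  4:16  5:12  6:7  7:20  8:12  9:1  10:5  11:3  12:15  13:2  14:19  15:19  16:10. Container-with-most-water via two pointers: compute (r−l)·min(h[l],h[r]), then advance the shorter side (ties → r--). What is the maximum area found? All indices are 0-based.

max area = 285

l=0 r=16: min(19,10)*16=160 best=160 *, r--
l=0 r=15: min(19,19)*15=285 best=285 *, r--
l=0 r=14: min(19,19)*14=266 best=285, r--
l=0 r=13: min(19,2)*13=26 best=285, r--
l=0 r=12: min(19,15)*12=180 best=285, r--
l=0 r=11: min(19,3)*11=33 best=285, r--
l=0 r=10: min(19,5)*10=50 best=285, r--
l=0 r=9: min(19,1)*9=9 best=285, r--
l=0 r=8: min(19,12)*8=96 best=285, r--
l=0 r=7: min(19,20)*7=133 best=285, l++
l=1 r=7: min(19,20)*6=114 best=285, l++
l=2 r=7: min(14,20)*5=70 best=285, l++
l=3 r=7: min(10,20)*4=40 best=285, l++
l=4 r=7: min(16,20)*3=48 best=285, l++
l=5 r=7: min(12,20)*2=24 best=285, l++
l=6 r=7: min(7,20)*1=7 best=285, l++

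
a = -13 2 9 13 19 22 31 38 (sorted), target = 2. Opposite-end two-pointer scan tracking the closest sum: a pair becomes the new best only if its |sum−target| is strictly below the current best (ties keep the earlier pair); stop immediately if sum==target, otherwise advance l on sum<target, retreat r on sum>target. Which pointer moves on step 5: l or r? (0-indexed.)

l

l=0 r=7: -13+38=25 d=23 *, r--
l=0 r=6: -13+31=18 d=16 *, r--
l=0 r=5: -13+22=9 d=7 *, r--
l=0 r=4: -13+19=6 d=4 *, r--
l=0 r=3: -13+13=0 d=2 *, l++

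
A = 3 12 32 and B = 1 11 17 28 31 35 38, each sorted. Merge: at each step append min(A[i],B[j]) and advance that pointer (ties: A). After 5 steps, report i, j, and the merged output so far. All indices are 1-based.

i=3, j=4, merged so far=[1, 3, 11, 12, 17]

[i=1,j=1] A[i]=3>B[j]=1 take 1 → j++
[i=1,j=2] A[i]=3<=B[j]=11 take 3 → i++
[i=2,j=2] A[i]=12>B[j]=11 take 11 → j++
[i=2,j=3] A[i]=12<=B[j]=17 take 12 → i++
[i=3,j=3] A[i]=32>B[j]=17 take 17 → j++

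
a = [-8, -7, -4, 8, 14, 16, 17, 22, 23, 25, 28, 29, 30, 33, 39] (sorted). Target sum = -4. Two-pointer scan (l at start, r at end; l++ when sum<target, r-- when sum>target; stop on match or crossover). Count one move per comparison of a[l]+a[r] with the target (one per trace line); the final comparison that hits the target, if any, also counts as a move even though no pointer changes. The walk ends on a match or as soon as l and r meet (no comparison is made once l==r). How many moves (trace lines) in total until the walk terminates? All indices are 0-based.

14 moves

l=0 r=14: -8+39=31 >-4, r--
l=0 r=13: -8+33=25 >-4, r--
l=0 r=12: -8+30=22 >-4, r--
l=0 r=11: -8+29=21 >-4, r--
l=0 r=10: -8+28=20 >-4, r--
l=0 r=9: -8+25=17 >-4, r--
l=0 r=8: -8+23=15 >-4, r--
l=0 r=7: -8+22=14 >-4, r--
l=0 r=6: -8+17=9 >-4, r--
l=0 r=5: -8+16=8 >-4, r--
l=0 r=4: -8+14=6 >-4, r--
l=0 r=3: -8+8=0 >-4, r--
l=0 r=2: -8+-4=-12 <-4, l++
l=1 r=2: -7+-4=-11 <-4, l++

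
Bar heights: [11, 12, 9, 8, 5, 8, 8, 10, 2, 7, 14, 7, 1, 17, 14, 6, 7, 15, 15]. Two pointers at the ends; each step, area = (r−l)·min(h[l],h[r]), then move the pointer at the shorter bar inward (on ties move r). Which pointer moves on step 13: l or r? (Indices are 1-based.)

l

[1,19] min(11,15)*18=198 best=198 * → l++
[2,19] min(12,15)*17=204 best=204 * → l++
[3,19] min(9,15)*16=144 best=204 → l++
[4,19] min(8,15)*15=120 best=204 → l++
[5,19] min(5,15)*14=70 best=204 → l++
[6,19] min(8,15)*13=104 best=204 → l++
[7,19] min(8,15)*12=96 best=204 → l++
[8,19] min(10,15)*11=110 best=204 → l++
[9,19] min(2,15)*10=20 best=204 → l++
[10,19] min(7,15)*9=63 best=204 → l++
[11,19] min(14,15)*8=112 best=204 → l++
[12,19] min(7,15)*7=49 best=204 → l++
[13,19] min(1,15)*6=6 best=204 → l++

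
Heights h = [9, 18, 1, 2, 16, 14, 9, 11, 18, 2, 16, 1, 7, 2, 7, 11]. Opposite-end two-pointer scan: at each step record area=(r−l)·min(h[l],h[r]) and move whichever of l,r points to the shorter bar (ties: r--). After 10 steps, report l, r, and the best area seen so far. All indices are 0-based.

l=0 r=15: min(9,11)*15=135 best=135 *, l++
l=1 r=15: min(18,11)*14=154 best=154 *, r--
l=1 r=14: min(18,7)*13=91 best=154, r--
l=1 r=13: min(18,2)*12=24 best=154, r--
l=1 r=12: min(18,7)*11=77 best=154, r--
l=1 r=11: min(18,1)*10=10 best=154, r--
l=1 r=10: min(18,16)*9=144 best=154, r--
l=1 r=9: min(18,2)*8=16 best=154, r--
l=1 r=8: min(18,18)*7=126 best=154, r--
l=1 r=7: min(18,11)*6=66 best=154, r--

l=1, r=6, best area=154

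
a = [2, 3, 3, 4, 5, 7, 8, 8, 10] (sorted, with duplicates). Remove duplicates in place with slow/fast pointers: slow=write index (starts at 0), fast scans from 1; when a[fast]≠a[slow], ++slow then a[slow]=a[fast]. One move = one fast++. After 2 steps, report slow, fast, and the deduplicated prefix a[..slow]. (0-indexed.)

slow=0 fast=1: a[fast]=3≠a[slow]=2 write a[1]=3, slow++,fast++
slow=1 fast=2: a[fast]=3=a[slow] dup, fast++

slow=1, fast=3, prefix=[2, 3]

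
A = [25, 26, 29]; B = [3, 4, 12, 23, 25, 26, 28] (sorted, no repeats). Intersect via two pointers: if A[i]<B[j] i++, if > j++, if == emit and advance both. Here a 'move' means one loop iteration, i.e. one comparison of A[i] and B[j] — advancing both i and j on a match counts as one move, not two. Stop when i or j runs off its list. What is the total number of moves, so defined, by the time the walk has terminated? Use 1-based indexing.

i=1 j=1: 25>3, j++
i=1 j=2: 25>4, j++
i=1 j=3: 25>12, j++
i=1 j=4: 25>23, j++
i=1 j=5: 25==25 emit, i++,j++
i=2 j=6: 26==26 emit, i++,j++
i=3 j=7: 29>28, j++

7 moves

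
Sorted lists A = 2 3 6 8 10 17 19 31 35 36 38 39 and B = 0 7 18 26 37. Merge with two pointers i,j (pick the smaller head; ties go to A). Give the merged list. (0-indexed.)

i=0 j=0: A[i]=2>B[j]=0 take 0, j++
i=0 j=1: A[i]=2<=B[j]=7 take 2, i++
i=1 j=1: A[i]=3<=B[j]=7 take 3, i++
i=2 j=1: A[i]=6<=B[j]=7 take 6, i++
i=3 j=1: A[i]=8>B[j]=7 take 7, j++
i=3 j=2: A[i]=8<=B[j]=18 take 8, i++
i=4 j=2: A[i]=10<=B[j]=18 take 10, i++
i=5 j=2: A[i]=17<=B[j]=18 take 17, i++
i=6 j=2: A[i]=19>B[j]=18 take 18, j++
i=6 j=3: A[i]=19<=B[j]=26 take 19, i++
i=7 j=3: A[i]=31>B[j]=26 take 26, j++
i=7 j=4: A[i]=31<=B[j]=37 take 31, i++
i=8 j=4: A[i]=35<=B[j]=37 take 35, i++
i=9 j=4: A[i]=36<=B[j]=37 take 36, i++
i=10 j=4: A[i]=38>B[j]=37 take 37, j++
i=10 j=5: B done, take A[i]=38, i++
i=11 j=5: B done, take A[i]=39, i++

[0, 2, 3, 6, 7, 8, 10, 17, 18, 19, 26, 31, 35, 36, 37, 38, 39]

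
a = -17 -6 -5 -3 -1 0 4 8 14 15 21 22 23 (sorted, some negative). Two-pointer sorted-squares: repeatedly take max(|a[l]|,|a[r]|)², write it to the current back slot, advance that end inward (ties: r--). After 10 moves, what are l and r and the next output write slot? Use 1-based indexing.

[1,13] |-17|<=|23| out[13]=529 → r--
[1,12] |-17|<=|22| out[12]=484 → r--
[1,11] |-17|<=|21| out[11]=441 → r--
[1,10] |-17|>|15| out[10]=289 → l++
[2,10] |-6|<=|15| out[9]=225 → r--
[2,9] |-6|<=|14| out[8]=196 → r--
[2,8] |-6|<=|8| out[7]=64 → r--
[2,7] |-6|>|4| out[6]=36 → l++
[3,7] |-5|>|4| out[5]=25 → l++
[4,7] |-3|<=|4| out[4]=16 → r--

l=4, r=6, next write slot=3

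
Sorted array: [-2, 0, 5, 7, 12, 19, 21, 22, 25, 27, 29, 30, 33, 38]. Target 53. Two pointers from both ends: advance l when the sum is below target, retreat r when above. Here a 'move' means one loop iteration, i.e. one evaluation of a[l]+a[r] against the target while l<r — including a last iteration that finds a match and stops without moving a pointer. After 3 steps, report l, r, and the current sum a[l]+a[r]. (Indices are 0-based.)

[0,13] -2+38=36 <53 → l++
[1,13] 0+38=38 <53 → l++
[2,13] 5+38=43 <53 → l++

l=3, r=13, sum=45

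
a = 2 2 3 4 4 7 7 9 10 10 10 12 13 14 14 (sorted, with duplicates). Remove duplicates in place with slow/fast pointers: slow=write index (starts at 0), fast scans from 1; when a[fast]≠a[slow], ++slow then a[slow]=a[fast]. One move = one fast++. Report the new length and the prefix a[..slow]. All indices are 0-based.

(s=0,f=1) a[fast]=2=a[slow] dup → fast++
(s=0,f=2) a[fast]=3≠a[slow]=2 write a[1]=3 → slow++,fast++
(s=1,f=3) a[fast]=4≠a[slow]=3 write a[2]=4 → slow++,fast++
(s=2,f=4) a[fast]=4=a[slow] dup → fast++
(s=2,f=5) a[fast]=7≠a[slow]=4 write a[3]=7 → slow++,fast++
(s=3,f=6) a[fast]=7=a[slow] dup → fast++
(s=3,f=7) a[fast]=9≠a[slow]=7 write a[4]=9 → slow++,fast++
(s=4,f=8) a[fast]=10≠a[slow]=9 write a[5]=10 → slow++,fast++
(s=5,f=9) a[fast]=10=a[slow] dup → fast++
(s=5,f=10) a[fast]=10=a[slow] dup → fast++
(s=5,f=11) a[fast]=12≠a[slow]=10 write a[6]=12 → slow++,fast++
(s=6,f=12) a[fast]=13≠a[slow]=12 write a[7]=13 → slow++,fast++
(s=7,f=13) a[fast]=14≠a[slow]=13 write a[8]=14 → slow++,fast++
(s=8,f=14) a[fast]=14=a[slow] dup → fast++

length 9; prefix = [2, 3, 4, 7, 9, 10, 12, 13, 14]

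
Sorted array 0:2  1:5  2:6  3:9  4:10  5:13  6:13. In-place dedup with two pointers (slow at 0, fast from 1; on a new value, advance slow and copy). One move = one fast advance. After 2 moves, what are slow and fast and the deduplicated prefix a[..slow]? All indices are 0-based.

slow=2, fast=3, prefix=[2, 5, 6]

(s=0,f=1) a[fast]=5≠a[slow]=2 write a[1]=5 → slow++,fast++
(s=1,f=2) a[fast]=6≠a[slow]=5 write a[2]=6 → slow++,fast++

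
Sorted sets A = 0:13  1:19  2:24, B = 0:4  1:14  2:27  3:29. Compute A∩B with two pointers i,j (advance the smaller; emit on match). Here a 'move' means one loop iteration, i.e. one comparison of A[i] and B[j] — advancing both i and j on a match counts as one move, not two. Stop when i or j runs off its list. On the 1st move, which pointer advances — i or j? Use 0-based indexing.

i=0 j=0: 13>4, j++

j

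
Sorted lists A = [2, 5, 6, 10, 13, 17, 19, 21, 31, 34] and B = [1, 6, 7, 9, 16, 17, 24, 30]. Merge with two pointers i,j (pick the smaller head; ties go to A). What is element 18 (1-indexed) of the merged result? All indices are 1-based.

merged[18] = 34

i=1 j=1: A[i]=2>B[j]=1 take 1, j++
i=1 j=2: A[i]=2<=B[j]=6 take 2, i++
i=2 j=2: A[i]=5<=B[j]=6 take 5, i++
i=3 j=2: A[i]=6<=B[j]=6 take 6, i++
i=4 j=2: A[i]=10>B[j]=6 take 6, j++
i=4 j=3: A[i]=10>B[j]=7 take 7, j++
i=4 j=4: A[i]=10>B[j]=9 take 9, j++
i=4 j=5: A[i]=10<=B[j]=16 take 10, i++
i=5 j=5: A[i]=13<=B[j]=16 take 13, i++
i=6 j=5: A[i]=17>B[j]=16 take 16, j++
i=6 j=6: A[i]=17<=B[j]=17 take 17, i++
i=7 j=6: A[i]=19>B[j]=17 take 17, j++
i=7 j=7: A[i]=19<=B[j]=24 take 19, i++
i=8 j=7: A[i]=21<=B[j]=24 take 21, i++
i=9 j=7: A[i]=31>B[j]=24 take 24, j++
i=9 j=8: A[i]=31>B[j]=30 take 30, j++
i=9 j=9: B done, take A[i]=31, i++
i=10 j=9: B done, take A[i]=34, i++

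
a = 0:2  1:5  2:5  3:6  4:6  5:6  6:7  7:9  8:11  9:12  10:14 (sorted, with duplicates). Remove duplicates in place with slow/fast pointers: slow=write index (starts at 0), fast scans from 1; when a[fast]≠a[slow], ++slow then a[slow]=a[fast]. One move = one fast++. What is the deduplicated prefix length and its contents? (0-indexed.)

slow=0 fast=1: a[fast]=5≠a[slow]=2 write a[1]=5, slow++,fast++
slow=1 fast=2: a[fast]=5=a[slow] dup, fast++
slow=1 fast=3: a[fast]=6≠a[slow]=5 write a[2]=6, slow++,fast++
slow=2 fast=4: a[fast]=6=a[slow] dup, fast++
slow=2 fast=5: a[fast]=6=a[slow] dup, fast++
slow=2 fast=6: a[fast]=7≠a[slow]=6 write a[3]=7, slow++,fast++
slow=3 fast=7: a[fast]=9≠a[slow]=7 write a[4]=9, slow++,fast++
slow=4 fast=8: a[fast]=11≠a[slow]=9 write a[5]=11, slow++,fast++
slow=5 fast=9: a[fast]=12≠a[slow]=11 write a[6]=12, slow++,fast++
slow=6 fast=10: a[fast]=14≠a[slow]=12 write a[7]=14, slow++,fast++

length 8; prefix = [2, 5, 6, 7, 9, 11, 12, 14]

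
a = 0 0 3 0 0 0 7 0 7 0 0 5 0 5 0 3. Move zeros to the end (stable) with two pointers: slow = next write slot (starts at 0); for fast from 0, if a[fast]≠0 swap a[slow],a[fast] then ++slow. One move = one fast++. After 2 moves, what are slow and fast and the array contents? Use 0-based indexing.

slow=0, fast=2, a=[0, 0, 3, 0, 0, 0, 7, 0, 7, 0, 0, 5, 0, 5, 0, 3]

slow=0 fast=0: a[fast]=0, fast++
slow=0 fast=1: a[fast]=0, fast++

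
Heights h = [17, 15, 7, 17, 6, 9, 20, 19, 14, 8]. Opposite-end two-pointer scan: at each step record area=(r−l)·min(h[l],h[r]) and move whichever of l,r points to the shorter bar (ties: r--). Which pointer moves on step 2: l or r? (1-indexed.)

l=1 r=10: min(17,8)*9=72 best=72 *, r--
l=1 r=9: min(17,14)*8=112 best=112 *, r--

r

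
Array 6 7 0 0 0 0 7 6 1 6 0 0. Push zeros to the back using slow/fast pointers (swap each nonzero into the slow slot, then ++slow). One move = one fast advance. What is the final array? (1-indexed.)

(s=1,f=1) a[fast]=6≠0 swap→a[1]=6 → slow++,fast++
(s=2,f=2) a[fast]=7≠0 swap→a[2]=7 → slow++,fast++
(s=3,f=3) a[fast]=0 → fast++
(s=3,f=4) a[fast]=0 → fast++
(s=3,f=5) a[fast]=0 → fast++
(s=3,f=6) a[fast]=0 → fast++
(s=3,f=7) a[fast]=7≠0 swap→a[3]=7 → slow++,fast++
(s=4,f=8) a[fast]=6≠0 swap→a[4]=6 → slow++,fast++
(s=5,f=9) a[fast]=1≠0 swap→a[5]=1 → slow++,fast++
(s=6,f=10) a[fast]=6≠0 swap→a[6]=6 → slow++,fast++
(s=7,f=11) a[fast]=0 → fast++
(s=7,f=12) a[fast]=0 → fast++

[6, 7, 7, 6, 1, 6, 0, 0, 0, 0, 0, 0]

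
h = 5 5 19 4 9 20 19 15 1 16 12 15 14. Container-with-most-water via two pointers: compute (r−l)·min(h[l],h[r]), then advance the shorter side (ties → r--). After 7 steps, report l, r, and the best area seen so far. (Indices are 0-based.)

l=0 r=12: min(5,14)*12=60 best=60 *, l++
l=1 r=12: min(5,14)*11=55 best=60, l++
l=2 r=12: min(19,14)*10=140 best=140 *, r--
l=2 r=11: min(19,15)*9=135 best=140, r--
l=2 r=10: min(19,12)*8=96 best=140, r--
l=2 r=9: min(19,16)*7=112 best=140, r--
l=2 r=8: min(19,1)*6=6 best=140, r--

l=2, r=7, best area=140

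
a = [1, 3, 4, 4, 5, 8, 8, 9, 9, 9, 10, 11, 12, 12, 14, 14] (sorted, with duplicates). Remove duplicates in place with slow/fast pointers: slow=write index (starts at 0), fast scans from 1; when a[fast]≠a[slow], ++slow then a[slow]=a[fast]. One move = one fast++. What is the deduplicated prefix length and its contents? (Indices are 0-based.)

length 10; prefix = [1, 3, 4, 5, 8, 9, 10, 11, 12, 14]

slow=0 fast=1: a[fast]=3≠a[slow]=1 write a[1]=3, slow++,fast++
slow=1 fast=2: a[fast]=4≠a[slow]=3 write a[2]=4, slow++,fast++
slow=2 fast=3: a[fast]=4=a[slow] dup, fast++
slow=2 fast=4: a[fast]=5≠a[slow]=4 write a[3]=5, slow++,fast++
slow=3 fast=5: a[fast]=8≠a[slow]=5 write a[4]=8, slow++,fast++
slow=4 fast=6: a[fast]=8=a[slow] dup, fast++
slow=4 fast=7: a[fast]=9≠a[slow]=8 write a[5]=9, slow++,fast++
slow=5 fast=8: a[fast]=9=a[slow] dup, fast++
slow=5 fast=9: a[fast]=9=a[slow] dup, fast++
slow=5 fast=10: a[fast]=10≠a[slow]=9 write a[6]=10, slow++,fast++
slow=6 fast=11: a[fast]=11≠a[slow]=10 write a[7]=11, slow++,fast++
slow=7 fast=12: a[fast]=12≠a[slow]=11 write a[8]=12, slow++,fast++
slow=8 fast=13: a[fast]=12=a[slow] dup, fast++
slow=8 fast=14: a[fast]=14≠a[slow]=12 write a[9]=14, slow++,fast++
slow=9 fast=15: a[fast]=14=a[slow] dup, fast++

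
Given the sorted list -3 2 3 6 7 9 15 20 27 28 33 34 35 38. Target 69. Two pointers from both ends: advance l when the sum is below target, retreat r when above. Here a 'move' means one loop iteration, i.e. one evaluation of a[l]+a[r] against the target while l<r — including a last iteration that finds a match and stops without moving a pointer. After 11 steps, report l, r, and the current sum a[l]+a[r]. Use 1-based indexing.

l=11, r=13, sum=68

[1,14] -3+38=35 <69 → l++
[2,14] 2+38=40 <69 → l++
[3,14] 3+38=41 <69 → l++
[4,14] 6+38=44 <69 → l++
[5,14] 7+38=45 <69 → l++
[6,14] 9+38=47 <69 → l++
[7,14] 15+38=53 <69 → l++
[8,14] 20+38=58 <69 → l++
[9,14] 27+38=65 <69 → l++
[10,14] 28+38=66 <69 → l++
[11,14] 33+38=71 >69 → r--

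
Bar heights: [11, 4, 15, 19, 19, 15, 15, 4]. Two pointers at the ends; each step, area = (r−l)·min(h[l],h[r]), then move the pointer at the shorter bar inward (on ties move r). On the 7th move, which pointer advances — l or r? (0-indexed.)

l=0 r=7: min(11,4)*7=28 best=28 *, r--
l=0 r=6: min(11,15)*6=66 best=66 *, l++
l=1 r=6: min(4,15)*5=20 best=66, l++
l=2 r=6: min(15,15)*4=60 best=66, r--
l=2 r=5: min(15,15)*3=45 best=66, r--
l=2 r=4: min(15,19)*2=30 best=66, l++
l=3 r=4: min(19,19)*1=19 best=66, r--

r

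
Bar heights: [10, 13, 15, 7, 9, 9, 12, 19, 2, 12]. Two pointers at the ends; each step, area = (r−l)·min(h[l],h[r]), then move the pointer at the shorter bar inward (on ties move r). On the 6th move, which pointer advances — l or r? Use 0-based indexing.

l=0 r=9: min(10,12)*9=90 best=90 *, l++
l=1 r=9: min(13,12)*8=96 best=96 *, r--
l=1 r=8: min(13,2)*7=14 best=96, r--
l=1 r=7: min(13,19)*6=78 best=96, l++
l=2 r=7: min(15,19)*5=75 best=96, l++
l=3 r=7: min(7,19)*4=28 best=96, l++

l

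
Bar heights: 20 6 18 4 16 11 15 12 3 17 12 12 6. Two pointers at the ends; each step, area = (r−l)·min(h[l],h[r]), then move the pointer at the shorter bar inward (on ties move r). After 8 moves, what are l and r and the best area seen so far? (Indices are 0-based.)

l=0, r=4, best area=153

[0,12] min(20,6)*12=72 best=72 * → r--
[0,11] min(20,12)*11=132 best=132 * → r--
[0,10] min(20,12)*10=120 best=132 → r--
[0,9] min(20,17)*9=153 best=153 * → r--
[0,8] min(20,3)*8=24 best=153 → r--
[0,7] min(20,12)*7=84 best=153 → r--
[0,6] min(20,15)*6=90 best=153 → r--
[0,5] min(20,11)*5=55 best=153 → r--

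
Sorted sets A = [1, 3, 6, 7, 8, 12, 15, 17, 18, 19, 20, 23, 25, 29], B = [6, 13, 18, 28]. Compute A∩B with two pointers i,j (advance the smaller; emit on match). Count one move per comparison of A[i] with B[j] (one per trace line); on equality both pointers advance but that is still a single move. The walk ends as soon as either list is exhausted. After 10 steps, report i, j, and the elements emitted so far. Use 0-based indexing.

i=9, j=3, emitted=[6, 18]

[i=0,j=0] 1<6 → i++
[i=1,j=0] 3<6 → i++
[i=2,j=0] 6==6 emit → i++,j++
[i=3,j=1] 7<13 → i++
[i=4,j=1] 8<13 → i++
[i=5,j=1] 12<13 → i++
[i=6,j=1] 15>13 → j++
[i=6,j=2] 15<18 → i++
[i=7,j=2] 17<18 → i++
[i=8,j=2] 18==18 emit → i++,j++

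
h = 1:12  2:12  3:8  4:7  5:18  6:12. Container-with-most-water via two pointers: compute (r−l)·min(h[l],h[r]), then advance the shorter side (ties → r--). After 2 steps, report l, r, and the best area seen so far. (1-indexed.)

l=1 r=6: min(12,12)*5=60 best=60 *, r--
l=1 r=5: min(12,18)*4=48 best=60, l++

l=2, r=5, best area=60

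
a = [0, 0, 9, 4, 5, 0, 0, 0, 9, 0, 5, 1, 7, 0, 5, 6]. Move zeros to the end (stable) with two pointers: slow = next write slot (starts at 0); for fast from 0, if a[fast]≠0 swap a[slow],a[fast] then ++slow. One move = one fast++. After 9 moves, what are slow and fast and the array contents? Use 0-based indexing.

slow=4, fast=9, a=[9, 4, 5, 9, 0, 0, 0, 0, 0, 0, 5, 1, 7, 0, 5, 6]

(s=0,f=0) a[fast]=0 → fast++
(s=0,f=1) a[fast]=0 → fast++
(s=0,f=2) a[fast]=9≠0 swap→a[0]=9 → slow++,fast++
(s=1,f=3) a[fast]=4≠0 swap→a[1]=4 → slow++,fast++
(s=2,f=4) a[fast]=5≠0 swap→a[2]=5 → slow++,fast++
(s=3,f=5) a[fast]=0 → fast++
(s=3,f=6) a[fast]=0 → fast++
(s=3,f=7) a[fast]=0 → fast++
(s=3,f=8) a[fast]=9≠0 swap→a[3]=9 → slow++,fast++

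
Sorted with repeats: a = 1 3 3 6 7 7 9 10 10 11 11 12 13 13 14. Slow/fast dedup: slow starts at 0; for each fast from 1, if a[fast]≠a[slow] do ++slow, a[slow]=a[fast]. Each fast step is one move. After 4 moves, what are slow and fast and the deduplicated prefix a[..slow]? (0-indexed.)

slow=3, fast=5, prefix=[1, 3, 6, 7]

(s=0,f=1) a[fast]=3≠a[slow]=1 write a[1]=3 → slow++,fast++
(s=1,f=2) a[fast]=3=a[slow] dup → fast++
(s=1,f=3) a[fast]=6≠a[slow]=3 write a[2]=6 → slow++,fast++
(s=2,f=4) a[fast]=7≠a[slow]=6 write a[3]=7 → slow++,fast++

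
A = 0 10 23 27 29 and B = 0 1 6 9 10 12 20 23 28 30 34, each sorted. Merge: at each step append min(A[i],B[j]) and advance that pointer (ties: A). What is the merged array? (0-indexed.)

[0, 0, 1, 6, 9, 10, 10, 12, 20, 23, 23, 27, 28, 29, 30, 34]

i=0 j=0: A[i]=0<=B[j]=0 take 0, i++
i=1 j=0: A[i]=10>B[j]=0 take 0, j++
i=1 j=1: A[i]=10>B[j]=1 take 1, j++
i=1 j=2: A[i]=10>B[j]=6 take 6, j++
i=1 j=3: A[i]=10>B[j]=9 take 9, j++
i=1 j=4: A[i]=10<=B[j]=10 take 10, i++
i=2 j=4: A[i]=23>B[j]=10 take 10, j++
i=2 j=5: A[i]=23>B[j]=12 take 12, j++
i=2 j=6: A[i]=23>B[j]=20 take 20, j++
i=2 j=7: A[i]=23<=B[j]=23 take 23, i++
i=3 j=7: A[i]=27>B[j]=23 take 23, j++
i=3 j=8: A[i]=27<=B[j]=28 take 27, i++
i=4 j=8: A[i]=29>B[j]=28 take 28, j++
i=4 j=9: A[i]=29<=B[j]=30 take 29, i++
i=5 j=9: A done, take B[j]=30, j++
i=5 j=10: A done, take B[j]=34, j++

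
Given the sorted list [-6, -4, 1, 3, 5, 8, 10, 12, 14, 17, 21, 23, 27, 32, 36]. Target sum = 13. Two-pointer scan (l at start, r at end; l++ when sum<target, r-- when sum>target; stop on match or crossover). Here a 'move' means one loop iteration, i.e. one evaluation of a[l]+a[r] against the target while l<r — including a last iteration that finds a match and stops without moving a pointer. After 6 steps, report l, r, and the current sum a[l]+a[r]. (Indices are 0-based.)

l=1, r=9, sum=13

[0,14] -6+36=30 >13 → r--
[0,13] -6+32=26 >13 → r--
[0,12] -6+27=21 >13 → r--
[0,11] -6+23=17 >13 → r--
[0,10] -6+21=15 >13 → r--
[0,9] -6+17=11 <13 → l++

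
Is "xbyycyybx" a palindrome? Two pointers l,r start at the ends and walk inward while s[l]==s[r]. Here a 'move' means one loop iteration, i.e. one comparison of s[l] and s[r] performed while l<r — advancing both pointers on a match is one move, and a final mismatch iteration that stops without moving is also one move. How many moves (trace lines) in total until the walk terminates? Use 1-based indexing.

l=1 r=9: 'x'=='x', l++,r--
l=2 r=8: 'b'=='b', l++,r--
l=3 r=7: 'y'=='y', l++,r--
l=4 r=6: 'y'=='y', l++,r--

4 moves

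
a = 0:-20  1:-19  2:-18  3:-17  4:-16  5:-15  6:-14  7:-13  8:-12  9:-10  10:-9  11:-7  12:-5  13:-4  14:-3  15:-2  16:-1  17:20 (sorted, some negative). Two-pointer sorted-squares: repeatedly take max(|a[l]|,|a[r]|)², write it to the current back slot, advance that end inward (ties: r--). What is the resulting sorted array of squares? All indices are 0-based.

[1, 4, 9, 16, 25, 49, 81, 100, 144, 169, 196, 225, 256, 289, 324, 361, 400, 400]

l=0 r=17: |-20|<=|20| out[17]=400, r--
l=0 r=16: |-20|>|-1| out[16]=400, l++
l=1 r=16: |-19|>|-1| out[15]=361, l++
l=2 r=16: |-18|>|-1| out[14]=324, l++
l=3 r=16: |-17|>|-1| out[13]=289, l++
l=4 r=16: |-16|>|-1| out[12]=256, l++
l=5 r=16: |-15|>|-1| out[11]=225, l++
l=6 r=16: |-14|>|-1| out[10]=196, l++
l=7 r=16: |-13|>|-1| out[9]=169, l++
l=8 r=16: |-12|>|-1| out[8]=144, l++
l=9 r=16: |-10|>|-1| out[7]=100, l++
l=10 r=16: |-9|>|-1| out[6]=81, l++
l=11 r=16: |-7|>|-1| out[5]=49, l++
l=12 r=16: |-5|>|-1| out[4]=25, l++
l=13 r=16: |-4|>|-1| out[3]=16, l++
l=14 r=16: |-3|>|-1| out[2]=9, l++
l=15 r=16: |-2|>|-1| out[1]=4, l++
l=16 r=16: |-1|<=|-1| out[0]=1, r--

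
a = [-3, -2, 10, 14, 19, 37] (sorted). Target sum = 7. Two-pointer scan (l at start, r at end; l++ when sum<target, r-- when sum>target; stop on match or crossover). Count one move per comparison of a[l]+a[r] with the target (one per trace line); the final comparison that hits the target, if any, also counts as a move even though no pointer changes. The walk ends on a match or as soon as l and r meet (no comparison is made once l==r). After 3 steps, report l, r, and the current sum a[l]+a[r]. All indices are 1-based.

l=1 r=6: -3+37=34 >7, r--
l=1 r=5: -3+19=16 >7, r--
l=1 r=4: -3+14=11 >7, r--

l=1, r=3, sum=7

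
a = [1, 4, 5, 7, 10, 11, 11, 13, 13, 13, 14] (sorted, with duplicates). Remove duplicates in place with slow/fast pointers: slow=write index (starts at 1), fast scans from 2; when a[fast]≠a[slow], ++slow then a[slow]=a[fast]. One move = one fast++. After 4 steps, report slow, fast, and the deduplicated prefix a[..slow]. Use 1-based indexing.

slow=1 fast=2: a[fast]=4≠a[slow]=1 write a[2]=4, slow++,fast++
slow=2 fast=3: a[fast]=5≠a[slow]=4 write a[3]=5, slow++,fast++
slow=3 fast=4: a[fast]=7≠a[slow]=5 write a[4]=7, slow++,fast++
slow=4 fast=5: a[fast]=10≠a[slow]=7 write a[5]=10, slow++,fast++

slow=5, fast=6, prefix=[1, 4, 5, 7, 10]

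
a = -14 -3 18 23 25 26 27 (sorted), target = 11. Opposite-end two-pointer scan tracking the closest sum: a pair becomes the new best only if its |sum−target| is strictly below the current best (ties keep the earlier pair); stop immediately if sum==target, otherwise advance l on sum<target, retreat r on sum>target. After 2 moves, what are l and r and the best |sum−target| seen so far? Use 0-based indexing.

l=0, r=4, best |Δ|=1

l=0 r=6: -14+27=13 d=2 *, r--
l=0 r=5: -14+26=12 d=1 *, r--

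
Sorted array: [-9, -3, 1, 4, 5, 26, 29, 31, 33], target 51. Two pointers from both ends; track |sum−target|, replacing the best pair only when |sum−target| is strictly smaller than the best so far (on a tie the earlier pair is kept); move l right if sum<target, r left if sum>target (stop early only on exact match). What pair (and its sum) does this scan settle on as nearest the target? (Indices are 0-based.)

pair (26, 29) with sum 55 (|Δ|=4)

l=0 r=8: -9+33=24 d=27 *, l++
l=1 r=8: -3+33=30 d=21 *, l++
l=2 r=8: 1+33=34 d=17 *, l++
l=3 r=8: 4+33=37 d=14 *, l++
l=4 r=8: 5+33=38 d=13 *, l++
l=5 r=8: 26+33=59 d=8 *, r--
l=5 r=7: 26+31=57 d=6 *, r--
l=5 r=6: 26+29=55 d=4 *, r--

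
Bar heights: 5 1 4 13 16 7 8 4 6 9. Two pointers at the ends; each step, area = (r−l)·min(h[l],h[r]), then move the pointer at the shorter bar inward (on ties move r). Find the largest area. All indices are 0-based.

l=0 r=9: min(5,9)*9=45 best=45 *, l++
l=1 r=9: min(1,9)*8=8 best=45, l++
l=2 r=9: min(4,9)*7=28 best=45, l++
l=3 r=9: min(13,9)*6=54 best=54 *, r--
l=3 r=8: min(13,6)*5=30 best=54, r--
l=3 r=7: min(13,4)*4=16 best=54, r--
l=3 r=6: min(13,8)*3=24 best=54, r--
l=3 r=5: min(13,7)*2=14 best=54, r--
l=3 r=4: min(13,16)*1=13 best=54, l++

max area = 54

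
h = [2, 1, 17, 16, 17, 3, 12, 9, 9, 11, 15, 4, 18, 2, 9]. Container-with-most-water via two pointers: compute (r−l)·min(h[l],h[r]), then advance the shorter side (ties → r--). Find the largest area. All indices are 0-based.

l=0 r=14: min(2,9)*14=28 best=28 *, l++
l=1 r=14: min(1,9)*13=13 best=28, l++
l=2 r=14: min(17,9)*12=108 best=108 *, r--
l=2 r=13: min(17,2)*11=22 best=108, r--
l=2 r=12: min(17,18)*10=170 best=170 *, l++
l=3 r=12: min(16,18)*9=144 best=170, l++
l=4 r=12: min(17,18)*8=136 best=170, l++
l=5 r=12: min(3,18)*7=21 best=170, l++
l=6 r=12: min(12,18)*6=72 best=170, l++
l=7 r=12: min(9,18)*5=45 best=170, l++
l=8 r=12: min(9,18)*4=36 best=170, l++
l=9 r=12: min(11,18)*3=33 best=170, l++
l=10 r=12: min(15,18)*2=30 best=170, l++
l=11 r=12: min(4,18)*1=4 best=170, l++

max area = 170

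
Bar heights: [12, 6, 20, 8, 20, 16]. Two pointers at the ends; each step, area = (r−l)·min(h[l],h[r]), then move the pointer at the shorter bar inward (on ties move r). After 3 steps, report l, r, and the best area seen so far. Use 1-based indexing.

[1,6] min(12,16)*5=60 best=60 * → l++
[2,6] min(6,16)*4=24 best=60 → l++
[3,6] min(20,16)*3=48 best=60 → r--

l=3, r=5, best area=60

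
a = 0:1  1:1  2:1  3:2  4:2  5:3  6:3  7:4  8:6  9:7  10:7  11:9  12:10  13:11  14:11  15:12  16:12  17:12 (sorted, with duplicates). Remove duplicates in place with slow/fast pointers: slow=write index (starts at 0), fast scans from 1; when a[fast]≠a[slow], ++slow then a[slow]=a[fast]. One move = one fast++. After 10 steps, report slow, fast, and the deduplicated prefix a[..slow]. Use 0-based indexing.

slow=5, fast=11, prefix=[1, 2, 3, 4, 6, 7]

slow=0 fast=1: a[fast]=1=a[slow] dup, fast++
slow=0 fast=2: a[fast]=1=a[slow] dup, fast++
slow=0 fast=3: a[fast]=2≠a[slow]=1 write a[1]=2, slow++,fast++
slow=1 fast=4: a[fast]=2=a[slow] dup, fast++
slow=1 fast=5: a[fast]=3≠a[slow]=2 write a[2]=3, slow++,fast++
slow=2 fast=6: a[fast]=3=a[slow] dup, fast++
slow=2 fast=7: a[fast]=4≠a[slow]=3 write a[3]=4, slow++,fast++
slow=3 fast=8: a[fast]=6≠a[slow]=4 write a[4]=6, slow++,fast++
slow=4 fast=9: a[fast]=7≠a[slow]=6 write a[5]=7, slow++,fast++
slow=5 fast=10: a[fast]=7=a[slow] dup, fast++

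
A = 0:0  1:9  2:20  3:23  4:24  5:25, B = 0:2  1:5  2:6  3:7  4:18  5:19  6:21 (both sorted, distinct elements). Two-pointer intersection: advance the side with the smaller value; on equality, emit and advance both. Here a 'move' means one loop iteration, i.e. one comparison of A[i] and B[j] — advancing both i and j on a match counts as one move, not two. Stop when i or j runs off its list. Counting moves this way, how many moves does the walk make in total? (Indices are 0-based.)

10 moves

i=0 j=0: 0<2, i++
i=1 j=0: 9>2, j++
i=1 j=1: 9>5, j++
i=1 j=2: 9>6, j++
i=1 j=3: 9>7, j++
i=1 j=4: 9<18, i++
i=2 j=4: 20>18, j++
i=2 j=5: 20>19, j++
i=2 j=6: 20<21, i++
i=3 j=6: 23>21, j++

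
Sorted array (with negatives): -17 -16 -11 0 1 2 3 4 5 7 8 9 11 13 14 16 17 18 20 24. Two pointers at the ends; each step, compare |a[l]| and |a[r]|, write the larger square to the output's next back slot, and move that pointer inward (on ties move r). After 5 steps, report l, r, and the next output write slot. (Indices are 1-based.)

l=2, r=16, next write slot=15

l=1 r=20: |-17|<=|24| out[20]=576, r--
l=1 r=19: |-17|<=|20| out[19]=400, r--
l=1 r=18: |-17|<=|18| out[18]=324, r--
l=1 r=17: |-17|<=|17| out[17]=289, r--
l=1 r=16: |-17|>|16| out[16]=289, l++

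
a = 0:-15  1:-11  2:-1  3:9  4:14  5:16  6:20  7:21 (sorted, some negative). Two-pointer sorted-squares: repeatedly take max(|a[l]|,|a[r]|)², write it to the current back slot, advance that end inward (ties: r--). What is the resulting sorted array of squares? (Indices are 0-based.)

[1, 81, 121, 196, 225, 256, 400, 441]

[0,7] |-15|<=|21| out[7]=441 → r--
[0,6] |-15|<=|20| out[6]=400 → r--
[0,5] |-15|<=|16| out[5]=256 → r--
[0,4] |-15|>|14| out[4]=225 → l++
[1,4] |-11|<=|14| out[3]=196 → r--
[1,3] |-11|>|9| out[2]=121 → l++
[2,3] |-1|<=|9| out[1]=81 → r--
[2,2] |-1|<=|-1| out[0]=1 → r--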